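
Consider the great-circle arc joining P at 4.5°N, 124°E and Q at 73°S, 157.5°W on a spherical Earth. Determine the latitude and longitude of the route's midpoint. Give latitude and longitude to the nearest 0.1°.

≈ 38.8°S, 139.2°E

Write both endpoints as unit vectors p₁, p₂ with components (cos φ cos λ, cos φ sin λ, sin φ).
The central angle between the endpoints is δ = arccos(p₁·p₂) ≈ 1.588 rad (91.0°).
Interpolate at f = 1/2 with slerp weights a = sin((1−f)δ)/sin δ ≈ 0.713, b = sin(fδ)/sin δ ≈ 0.713.
p = a·p₁ + b·p₂ ≈ (-0.590, 0.510, -0.626); φ = arcsin(p_z) ≈ -38.76°, λ = atan2(p_y, p_x) ≈ 139.19°.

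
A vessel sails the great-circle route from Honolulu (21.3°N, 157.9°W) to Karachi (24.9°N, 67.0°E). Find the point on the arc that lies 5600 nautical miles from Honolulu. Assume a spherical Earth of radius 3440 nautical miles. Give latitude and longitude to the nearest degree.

From cos δ = sin φ₁ sin φ₂ + cos φ₁ cos φ₂ cos Δλ, the central angle is δ ≈ 2.033 rad (116.5°). The total great-circle distance is δ·R ≈ 2.033 × 3440 ≈ 6993 nmi, so the target fraction is f = 5600/6993 ≈ 0.801.
Interpolate at f ≈ 0.801 with slerp weights a = sin((1−f)δ)/sin δ ≈ 0.440, b = sin(fδ)/sin δ ≈ 1.115.
p = a·p₁ + b·p₂ ≈ (0.015, 0.777, 0.629); φ = arcsin(p_z) ≈ 39.00°, λ = atan2(p_y, p_x) ≈ 88.86°.

≈ 39°N, 89°E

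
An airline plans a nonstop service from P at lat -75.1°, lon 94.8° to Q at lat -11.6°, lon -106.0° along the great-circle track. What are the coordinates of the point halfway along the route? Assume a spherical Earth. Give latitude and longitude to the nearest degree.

From cos δ = sin φ₁ sin φ₂ + cos φ₁ cos φ₂ cos Δλ, the central angle is δ ≈ 1.612 rad (92.4°).
Interpolate at f = 1/2 with slerp weights a = sin((1−f)δ)/sin δ ≈ 0.722, b = sin(fδ)/sin δ ≈ 0.722.
p = a·p₁ + b·p₂ ≈ (-0.211, -0.495, -0.843); φ = arcsin(p_z) ≈ -57.46°, λ = atan2(p_y, p_x) ≈ -113.04°.

≈ lat -57°, lon -113°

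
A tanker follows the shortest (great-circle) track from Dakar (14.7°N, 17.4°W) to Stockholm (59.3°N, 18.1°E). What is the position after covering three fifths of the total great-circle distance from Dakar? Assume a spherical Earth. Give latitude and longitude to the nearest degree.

Convert each endpoint to a unit vector on the sphere (x = cos φ cos λ, y = cos φ sin λ, z = sin φ).
The central angle between the endpoints is δ = arccos(p₁·p₂) ≈ 0.902 rad (51.7°).
Interpolate at f = 3/5 with slerp weights a = sin((1−f)δ)/sin δ ≈ 0.450, b = sin(fδ)/sin δ ≈ 0.657.
p = a·p₁ + b·p₂ ≈ (0.734, -0.026, 0.679); φ = arcsin(p_z) ≈ 42.75°, λ = atan2(p_y, p_x) ≈ -2.03°.

≈ 43°N, 2°W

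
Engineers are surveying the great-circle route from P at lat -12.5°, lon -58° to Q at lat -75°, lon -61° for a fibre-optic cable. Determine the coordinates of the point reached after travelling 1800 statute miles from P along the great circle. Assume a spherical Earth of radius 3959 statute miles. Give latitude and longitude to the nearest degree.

≈ lat -39°, lon -58°

Write both endpoints as unit vectors p₁, p₂ with components (cos φ cos λ, cos φ sin λ, sin φ).
The central angle between the endpoints is δ = arccos(p₁·p₂) ≈ 1.091 rad (62.5°). The total great-circle distance is δ·R ≈ 1.091 × 3959 ≈ 4320 mi, so the target fraction is f = 1800/4320 ≈ 0.417.
Interpolate at f ≈ 0.417 with slerp weights a = sin((1−f)δ)/sin δ ≈ 0.670, b = sin(fδ)/sin δ ≈ 0.495.
p = a·p₁ + b·p₂ ≈ (0.409, -0.667, -0.623); φ = arcsin(p_z) ≈ -38.55°, λ = atan2(p_y, p_x) ≈ -58.49°.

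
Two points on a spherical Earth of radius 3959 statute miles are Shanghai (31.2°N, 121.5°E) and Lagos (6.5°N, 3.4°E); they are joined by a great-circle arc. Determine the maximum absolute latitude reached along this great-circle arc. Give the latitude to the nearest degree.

The great circle lies in the plane with unit normal n̂ = (p₁ × p₂)/|p₁ × p₂|.
Here n̂_z ≈ -0.798; the vertex latitude is φ_max = arccos|n̂_z| ≈ 37.1°.
Check via Clairaut: cos φ_max = |cos φ₁| · sin C = cos(31.2°)·sin(68.8°) ≈ 0.798, again giving ≈ 37.1°.

≈ 37°N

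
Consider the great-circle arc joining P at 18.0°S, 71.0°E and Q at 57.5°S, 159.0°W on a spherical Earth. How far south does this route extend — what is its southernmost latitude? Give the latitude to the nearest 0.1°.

The great circle lies in the plane with unit normal n̂ = (p₁ × p₂)/|p₁ × p₂|.
Here n̂_z ≈ +0.392; the vertex latitude is φ_max = arccos|n̂_z| ≈ 66.9°.

≈ 66.9°S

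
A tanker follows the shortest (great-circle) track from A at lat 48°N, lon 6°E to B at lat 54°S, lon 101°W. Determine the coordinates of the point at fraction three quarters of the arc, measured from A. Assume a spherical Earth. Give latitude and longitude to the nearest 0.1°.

≈ lat 32.7°S, lon 63.5°W

Convert each endpoint to a unit vector on the sphere (x = cos φ cos λ, y = cos φ sin λ, z = sin φ).
The central angle between the endpoints is δ = arccos(p₁·p₂) ≈ 2.369 rad (135.7°).
Interpolate at f = 3/4 with slerp weights a = sin((1−f)δ)/sin δ ≈ 0.800, b = sin(fδ)/sin δ ≈ 1.403.
p = a·p₁ + b·p₂ ≈ (0.375, -0.753, -0.540); φ = arcsin(p_z) ≈ -32.70°, λ = atan2(p_y, p_x) ≈ -63.53°.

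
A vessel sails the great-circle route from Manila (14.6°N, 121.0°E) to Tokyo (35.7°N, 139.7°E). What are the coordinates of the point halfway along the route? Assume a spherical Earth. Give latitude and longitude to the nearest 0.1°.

From cos δ = sin φ₁ sin φ₂ + cos φ₁ cos φ₂ cos Δλ, the central angle is δ ≈ 0.470 rad (26.9°).
Interpolate at f = 1/2 with slerp weights a = sin((1−f)δ)/sin δ ≈ 0.514, b = sin(fδ)/sin δ ≈ 0.514.
p = a·p₁ + b·p₂ ≈ (-0.575, 0.697, 0.430); φ = arcsin(p_z) ≈ 25.44°, λ = atan2(p_y, p_x) ≈ 129.53°.

≈ 25.4°N, 129.5°E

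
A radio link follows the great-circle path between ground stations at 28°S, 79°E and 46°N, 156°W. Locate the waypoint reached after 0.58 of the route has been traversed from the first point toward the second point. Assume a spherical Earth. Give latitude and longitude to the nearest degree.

≈ 26°N, 137°E

Write both endpoints as unit vectors p₁, p₂ with components (cos φ cos λ, cos φ sin λ, sin φ).
The central angle between the endpoints is δ = arccos(p₁·p₂) ≈ 2.332 rad (133.6°).
Interpolate at f = 0.58 with slerp weights a = sin((1−f)δ)/sin δ ≈ 1.146, b = sin(fδ)/sin δ ≈ 1.348.
p = a·p₁ + b·p₂ ≈ (-0.662, 0.613, 0.432); φ = arcsin(p_z) ≈ 25.56°, λ = atan2(p_y, p_x) ≈ 137.23°.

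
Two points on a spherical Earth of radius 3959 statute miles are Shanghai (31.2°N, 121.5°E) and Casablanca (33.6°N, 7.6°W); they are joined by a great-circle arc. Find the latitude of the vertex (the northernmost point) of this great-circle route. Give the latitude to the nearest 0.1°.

The great circle lies in the plane with unit normal n̂ = (p₁ × p₂)/|p₁ × p₂|.
Here n̂_z ≈ -0.560; the vertex latitude is φ_max = arccos|n̂_z| ≈ 55.9°.
Check via Clairaut: cos φ_max = |cos φ₁| · sin C = cos(31.2°)·sin(40.9°) ≈ 0.560, again giving ≈ 55.9°.

≈ 55.9°N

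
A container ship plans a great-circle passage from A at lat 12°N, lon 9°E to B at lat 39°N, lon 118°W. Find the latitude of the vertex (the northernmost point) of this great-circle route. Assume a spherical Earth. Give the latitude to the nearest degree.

≈ 50°N

The great circle lies in the plane with unit normal n̂ = (p₁ × p₂)/|p₁ × p₂|.
Here n̂_z ≈ -0.642; the vertex latitude is φ_max = arccos|n̂_z| ≈ 50.0°.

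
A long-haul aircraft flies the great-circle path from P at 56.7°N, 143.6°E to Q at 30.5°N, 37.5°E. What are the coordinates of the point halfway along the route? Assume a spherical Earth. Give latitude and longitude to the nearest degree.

≈ 57°N, 74°E

Write both endpoints as unit vectors p₁, p₂ with components (cos φ cos λ, cos φ sin λ, sin φ).
The central angle between the endpoints is δ = arccos(p₁·p₂) ≈ 1.273 rad (73.0°).
Interpolate at f = 1/2 with slerp weights a = sin((1−f)δ)/sin δ ≈ 0.622, b = sin(fδ)/sin δ ≈ 0.622.
p = a·p₁ + b·p₂ ≈ (0.150, 0.529, 0.835); φ = arcsin(p_z) ≈ 56.65°, λ = atan2(p_y, p_x) ≈ 74.13°.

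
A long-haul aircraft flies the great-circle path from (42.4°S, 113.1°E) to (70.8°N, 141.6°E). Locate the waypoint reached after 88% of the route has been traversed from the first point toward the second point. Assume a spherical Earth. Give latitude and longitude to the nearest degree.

The haversine formula gives a central angle δ ≈ 2.008 rad (115.0°) between the endpoints.
Interpolate at f = 0.88 with slerp weights a = sin((1−f)δ)/sin δ ≈ 0.263, b = sin(fδ)/sin δ ≈ 1.083.
p = a·p₁ + b·p₂ ≈ (-0.355, 0.400, 0.845); φ = arcsin(p_z) ≈ 57.65°, λ = atan2(p_y, p_x) ≈ 131.61°.

≈ (58°N, 132°E)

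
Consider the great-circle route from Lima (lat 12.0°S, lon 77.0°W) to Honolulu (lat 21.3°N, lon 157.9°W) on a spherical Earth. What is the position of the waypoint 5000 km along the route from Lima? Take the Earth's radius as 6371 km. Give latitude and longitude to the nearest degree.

Convert each endpoint to a unit vector on the sphere (x = cos φ cos λ, y = cos φ sin λ, z = sin φ).
The central angle between the endpoints is δ = arccos(p₁·p₂) ≈ 1.502 rad (86.1°). The total great-circle distance is δ·R ≈ 1.502 × 6371 ≈ 9570 km, so the target fraction is f = 5000/9570 ≈ 0.522.
Interpolate at f ≈ 0.522 with slerp weights a = sin((1−f)δ)/sin δ ≈ 0.659, b = sin(fδ)/sin δ ≈ 0.708.
p = a·p₁ + b·p₂ ≈ (-0.466, -0.876, 0.120); φ = arcsin(p_z) ≈ 6.91°, λ = atan2(p_y, p_x) ≈ -118.03°.

≈ lat 7°N, lon 118°W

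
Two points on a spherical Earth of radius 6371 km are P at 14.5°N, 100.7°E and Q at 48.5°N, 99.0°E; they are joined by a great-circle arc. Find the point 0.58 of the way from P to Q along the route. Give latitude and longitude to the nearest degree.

Convert each endpoint to a unit vector on the sphere (x = cos φ cos λ, y = cos φ sin λ, z = sin φ).
The central angle between the endpoints is δ = arccos(p₁·p₂) ≈ 0.594 rad (34.0°).
Interpolate at f = 0.58 with slerp weights a = sin((1−f)δ)/sin δ ≈ 0.441, b = sin(fδ)/sin δ ≈ 0.603.
p = a·p₁ + b·p₂ ≈ (-0.142, 0.815, 0.562); φ = arcsin(p_z) ≈ 34.22°, λ = atan2(p_y, p_x) ≈ 99.88°.

≈ 34°N, 100°E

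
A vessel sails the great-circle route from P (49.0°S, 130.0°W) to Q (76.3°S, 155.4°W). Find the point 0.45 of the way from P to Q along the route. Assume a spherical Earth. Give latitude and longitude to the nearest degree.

≈ (62°S, 136°W)

From cos δ = sin φ₁ sin φ₂ + cos φ₁ cos φ₂ cos Δλ, the central angle is δ ≈ 0.508 rad (29.1°).
Interpolate at f = 0.45 with slerp weights a = sin((1−f)δ)/sin δ ≈ 0.567, b = sin(fδ)/sin δ ≈ 0.466.
p = a·p₁ + b·p₂ ≈ (-0.339, -0.331, -0.881); φ = arcsin(p_z) ≈ -61.71°, λ = atan2(p_y, p_x) ≈ -135.73°.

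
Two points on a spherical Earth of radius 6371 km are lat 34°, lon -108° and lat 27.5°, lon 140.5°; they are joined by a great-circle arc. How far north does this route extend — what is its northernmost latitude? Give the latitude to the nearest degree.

≈ 47°

The great circle lies in the plane with unit normal n̂ = (p₁ × p₂)/|p₁ × p₂|.
Here n̂_z ≈ -0.684; the vertex latitude is φ_max = arccos|n̂_z| ≈ 46.8°.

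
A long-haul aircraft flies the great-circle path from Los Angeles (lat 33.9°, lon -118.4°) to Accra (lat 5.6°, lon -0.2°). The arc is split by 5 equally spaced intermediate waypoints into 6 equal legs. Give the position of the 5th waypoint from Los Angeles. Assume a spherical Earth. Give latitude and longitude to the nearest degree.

Convert each endpoint to a unit vector on the sphere (x = cos φ cos λ, y = cos φ sin λ, z = sin φ).
The central angle between the endpoints is δ = arccos(p₁·p₂) ≈ 1.913 rad (109.6°).
Interpolate at f = 5/6 with slerp weights a = sin((1−f)δ)/sin δ ≈ 0.333, b = sin(fδ)/sin δ ≈ 1.061.
p = a·p₁ + b·p₂ ≈ (0.925, -0.247, 0.289); φ = arcsin(p_z) ≈ 16.81°, λ = atan2(p_y, p_x) ≈ -14.94°.

≈ lat 17°, lon -15°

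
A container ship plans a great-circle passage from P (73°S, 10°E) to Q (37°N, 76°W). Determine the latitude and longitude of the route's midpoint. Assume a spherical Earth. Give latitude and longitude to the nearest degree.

The haversine formula gives a central angle δ ≈ 2.164 rad (124.0°) between the endpoints.
Interpolate at f = 1/2 with slerp weights a = sin((1−f)δ)/sin δ ≈ 1.065, b = sin(fδ)/sin δ ≈ 1.065.
p = a·p₁ + b·p₂ ≈ (0.512, -0.771, -0.378); φ = arcsin(p_z) ≈ -22.18°, λ = atan2(p_y, p_x) ≈ -56.40°.

≈ (22°S, 56°W)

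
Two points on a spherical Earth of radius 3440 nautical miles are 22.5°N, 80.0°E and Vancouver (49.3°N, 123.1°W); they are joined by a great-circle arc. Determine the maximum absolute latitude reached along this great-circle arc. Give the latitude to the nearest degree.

The great circle lies in the plane with unit normal n̂ = (p₁ × p₂)/|p₁ × p₂|.
Here n̂_z ≈ +0.245; the vertex latitude is φ_max = arccos|n̂_z| ≈ 75.8°.

≈ 76°N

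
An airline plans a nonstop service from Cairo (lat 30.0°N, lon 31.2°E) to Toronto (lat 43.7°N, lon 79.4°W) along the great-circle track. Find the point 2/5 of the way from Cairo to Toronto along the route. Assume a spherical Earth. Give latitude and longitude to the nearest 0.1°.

≈ lat 49.9°N, lon 4.1°W

Write both endpoints as unit vectors p₁, p₂ with components (cos φ cos λ, cos φ sin λ, sin φ).
The central angle between the endpoints is δ = arccos(p₁·p₂) ≈ 1.445 rad (82.8°).
Interpolate at f = 2/5 with slerp weights a = sin((1−f)δ)/sin δ ≈ 0.769, b = sin(fδ)/sin δ ≈ 0.551.
p = a·p₁ + b·p₂ ≈ (0.643, -0.047, 0.765); φ = arcsin(p_z) ≈ 49.89°, λ = atan2(p_y, p_x) ≈ -4.15°.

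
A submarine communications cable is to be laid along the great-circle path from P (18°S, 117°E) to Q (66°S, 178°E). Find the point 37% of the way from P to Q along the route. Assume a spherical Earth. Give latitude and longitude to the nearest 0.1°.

≈ (38.6°S, 128.6°E)

The haversine formula gives a central angle δ ≈ 1.082 rad (62.0°) between the endpoints.
Interpolate at f = 0.37 with slerp weights a = sin((1−f)δ)/sin δ ≈ 0.714, b = sin(fδ)/sin δ ≈ 0.441.
p = a·p₁ + b·p₂ ≈ (-0.488, 0.611, -0.624); φ = arcsin(p_z) ≈ -38.59°, λ = atan2(p_y, p_x) ≈ 128.59°.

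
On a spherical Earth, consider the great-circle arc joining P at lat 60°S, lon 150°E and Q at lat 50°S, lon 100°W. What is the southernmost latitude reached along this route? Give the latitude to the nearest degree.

The great circle lies in the plane with unit normal n̂ = (p₁ × p₂)/|p₁ × p₂|.
Here n̂_z ≈ +0.363; the vertex latitude is φ_max = arccos|n̂_z| ≈ 68.7°.

≈ 69°S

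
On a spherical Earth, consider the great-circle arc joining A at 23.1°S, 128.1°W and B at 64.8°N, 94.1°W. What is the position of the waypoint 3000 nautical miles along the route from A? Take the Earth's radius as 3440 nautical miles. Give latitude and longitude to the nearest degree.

Write both endpoints as unit vectors p₁, p₂ with components (cos φ cos λ, cos φ sin λ, sin φ).
The central angle between the endpoints is δ = arccos(p₁·p₂) ≈ 1.601 rad (91.7°). The total great-circle distance is δ·R ≈ 1.601 × 3440 ≈ 5508 nmi, so the target fraction is f = 3000/5508 ≈ 0.545.
Interpolate at f ≈ 0.545 with slerp weights a = sin((1−f)δ)/sin δ ≈ 0.666, b = sin(fδ)/sin δ ≈ 0.766.
p = a·p₁ + b·p₂ ≈ (-0.402, -0.808, 0.432); φ = arcsin(p_z) ≈ 25.57°, λ = atan2(p_y, p_x) ≈ -116.43°.

≈ 26°N, 116°W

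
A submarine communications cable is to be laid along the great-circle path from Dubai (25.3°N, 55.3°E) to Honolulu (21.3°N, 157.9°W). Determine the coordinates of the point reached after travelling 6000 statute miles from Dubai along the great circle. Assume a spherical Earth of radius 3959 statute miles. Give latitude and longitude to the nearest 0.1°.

≈ 47.6°N, 170.6°E

Convert each endpoint to a unit vector on the sphere (x = cos φ cos λ, y = cos φ sin λ, z = sin φ).
The central angle between the endpoints is δ = arccos(p₁·p₂) ≈ 2.153 rad (123.3°). The total great-circle distance is δ·R ≈ 2.153 × 3959 ≈ 8522 mi, so the target fraction is f = 6000/8522 ≈ 0.704.
Interpolate at f ≈ 0.704 with slerp weights a = sin((1−f)δ)/sin δ ≈ 0.712, b = sin(fδ)/sin δ ≈ 1.195.
p = a·p₁ + b·p₂ ≈ (-0.665, 0.110, 0.738); φ = arcsin(p_z) ≈ 47.60°, λ = atan2(p_y, p_x) ≈ 170.58°.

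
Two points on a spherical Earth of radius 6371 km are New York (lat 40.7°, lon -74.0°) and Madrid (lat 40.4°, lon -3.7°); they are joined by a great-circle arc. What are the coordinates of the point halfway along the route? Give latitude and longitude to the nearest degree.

The haversine formula gives a central angle δ ≈ 0.906 rad (51.9°) between the endpoints.
Interpolate at f = 1/2 with slerp weights a = sin((1−f)δ)/sin δ ≈ 0.556, b = sin(fδ)/sin δ ≈ 0.556.
p = a·p₁ + b·p₂ ≈ (0.539, -0.433, 0.723); φ = arcsin(p_z) ≈ 46.30°, λ = atan2(p_y, p_x) ≈ -38.76°.

≈ lat 46°, lon -39°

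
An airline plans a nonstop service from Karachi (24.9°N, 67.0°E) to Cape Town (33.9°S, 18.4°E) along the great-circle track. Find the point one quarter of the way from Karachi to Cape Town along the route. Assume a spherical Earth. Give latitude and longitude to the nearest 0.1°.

The haversine formula gives a central angle δ ≈ 1.305 rad (74.7°) between the endpoints.
Interpolate at f = 1/4 with slerp weights a = sin((1−f)δ)/sin δ ≈ 0.860, b = sin(fδ)/sin δ ≈ 0.332.
p = a·p₁ + b·p₂ ≈ (0.566, 0.805, 0.177); φ = arcsin(p_z) ≈ 10.19°, λ = atan2(p_y, p_x) ≈ 54.87°.

≈ 10.2°N, 54.9°E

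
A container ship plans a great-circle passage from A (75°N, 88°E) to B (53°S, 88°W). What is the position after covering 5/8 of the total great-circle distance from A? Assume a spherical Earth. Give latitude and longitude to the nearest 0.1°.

Convert each endpoint to a unit vector on the sphere (x = cos φ cos λ, y = cos φ sin λ, z = sin φ).
The central angle between the endpoints is δ = arccos(p₁·p₂) ≈ 2.757 rad (157.9°).
Interpolate at f = 5/8 with slerp weights a = sin((1−f)δ)/sin δ ≈ 2.288, b = sin(fδ)/sin δ ≈ 2.632.
p = a·p₁ + b·p₂ ≈ (0.076, -0.991, 0.108); φ = arcsin(p_z) ≈ 6.19°, λ = atan2(p_y, p_x) ≈ -85.62°.

≈ (6.2°N, 85.6°W)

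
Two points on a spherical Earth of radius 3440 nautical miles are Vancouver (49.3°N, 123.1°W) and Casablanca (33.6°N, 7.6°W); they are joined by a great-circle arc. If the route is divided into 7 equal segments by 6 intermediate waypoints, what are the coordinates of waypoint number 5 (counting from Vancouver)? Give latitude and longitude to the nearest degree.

≈ 50°N, 29°W

Write both endpoints as unit vectors p₁, p₂ with components (cos φ cos λ, cos φ sin λ, sin φ).
The central angle between the endpoints is δ = arccos(p₁·p₂) ≈ 1.384 rad (79.3°).
Interpolate at f = 5/7 with slerp weights a = sin((1−f)δ)/sin δ ≈ 0.392, b = sin(fδ)/sin δ ≈ 0.850.
p = a·p₁ + b·p₂ ≈ (0.562, -0.308, 0.768); φ = arcsin(p_z) ≈ 50.14°, λ = atan2(p_y, p_x) ≈ -28.70°.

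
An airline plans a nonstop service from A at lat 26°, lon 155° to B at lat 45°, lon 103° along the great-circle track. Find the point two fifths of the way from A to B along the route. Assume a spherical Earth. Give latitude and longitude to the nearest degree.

Convert each endpoint to a unit vector on the sphere (x = cos φ cos λ, y = cos φ sin λ, z = sin φ).
The central angle between the endpoints is δ = arccos(p₁·p₂) ≈ 0.794 rad (45.5°).
Interpolate at f = 2/5 with slerp weights a = sin((1−f)δ)/sin δ ≈ 0.643, b = sin(fδ)/sin δ ≈ 0.438.
p = a·p₁ + b·p₂ ≈ (-0.593, 0.546, 0.591); φ = arcsin(p_z) ≈ 36.26°, λ = atan2(p_y, p_x) ≈ 137.39°.

≈ lat 36°, lon 137°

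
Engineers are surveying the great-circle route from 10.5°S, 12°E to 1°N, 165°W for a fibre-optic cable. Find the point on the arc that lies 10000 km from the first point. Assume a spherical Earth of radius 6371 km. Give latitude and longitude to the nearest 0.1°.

Convert each endpoint to a unit vector on the sphere (x = cos φ cos λ, y = cos φ sin λ, z = sin φ).
The central angle between the endpoints is δ = arccos(p₁·p₂) ≈ 2.968 rad (170.0°). The total great-circle distance is δ·R ≈ 2.968 × 6371 ≈ 18908 km, so the target fraction is f = 10000/18908 ≈ 0.529.
Interpolate at f ≈ 0.529 with slerp weights a = sin((1−f)δ)/sin δ ≈ 5.698, b = sin(fδ)/sin δ ≈ 5.783.
p = a·p₁ + b·p₂ ≈ (-0.106, -0.332, -0.937); φ = arcsin(p_z) ≈ -69.61°, λ = atan2(p_y, p_x) ≈ -107.69°.

≈ 69.6°S, 107.7°W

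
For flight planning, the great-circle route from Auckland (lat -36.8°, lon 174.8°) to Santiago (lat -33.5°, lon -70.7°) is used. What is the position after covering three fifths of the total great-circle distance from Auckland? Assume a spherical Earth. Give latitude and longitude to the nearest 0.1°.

≈ lat -51.1°, lon -112.2°

From cos δ = sin φ₁ sin φ₂ + cos φ₁ cos φ₂ cos Δλ, the central angle is δ ≈ 1.517 rad (86.9°).
Interpolate at f = 3/5 with slerp weights a = sin((1−f)δ)/sin δ ≈ 0.571, b = sin(fδ)/sin δ ≈ 0.791.
p = a·p₁ + b·p₂ ≈ (-0.237, -0.581, -0.779); φ = arcsin(p_z) ≈ -51.13°, λ = atan2(p_y, p_x) ≈ -112.23°.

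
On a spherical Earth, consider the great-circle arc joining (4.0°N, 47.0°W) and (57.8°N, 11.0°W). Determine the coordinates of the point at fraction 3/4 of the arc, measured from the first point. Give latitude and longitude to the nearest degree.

Write both endpoints as unit vectors p₁, p₂ with components (cos φ cos λ, cos φ sin λ, sin φ).
The central angle between the endpoints is δ = arccos(p₁·p₂) ≈ 1.060 rad (60.7°).
Interpolate at f = 3/4 with slerp weights a = sin((1−f)δ)/sin δ ≈ 0.300, b = sin(fδ)/sin δ ≈ 0.818.
p = a·p₁ + b·p₂ ≈ (0.632, -0.302, 0.713); φ = arcsin(p_z) ≈ 45.51°, λ = atan2(p_y, p_x) ≈ -25.55°.

≈ (46°N, 26°W)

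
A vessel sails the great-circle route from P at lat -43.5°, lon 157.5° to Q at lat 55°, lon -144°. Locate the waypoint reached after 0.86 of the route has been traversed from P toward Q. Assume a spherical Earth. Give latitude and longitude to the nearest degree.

Write both endpoints as unit vectors p₁, p₂ with components (cos φ cos λ, cos φ sin λ, sin φ).
The central angle between the endpoints is δ = arccos(p₁·p₂) ≈ 1.925 rad (110.3°).
Interpolate at f = 0.86 with slerp weights a = sin((1−f)δ)/sin δ ≈ 0.284, b = sin(fδ)/sin δ ≈ 1.062.
p = a·p₁ + b·p₂ ≈ (-0.683, -0.279, 0.675); φ = arcsin(p_z) ≈ 42.44°, λ = atan2(p_y, p_x) ≈ -157.76°.

≈ lat 42°, lon -158°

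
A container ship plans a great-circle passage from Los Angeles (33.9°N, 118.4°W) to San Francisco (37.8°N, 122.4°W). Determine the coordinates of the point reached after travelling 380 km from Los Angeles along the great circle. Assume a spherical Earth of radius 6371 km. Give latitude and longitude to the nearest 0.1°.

≈ (36.5°N, 121.1°W)

The haversine formula gives a central angle δ ≈ 0.088 rad (5.1°) between the endpoints. The total great-circle distance is δ·R ≈ 0.088 × 6371 ≈ 564 km, so the target fraction is f = 380/564 ≈ 0.674.
Interpolate at f ≈ 0.674 with slerp weights a = sin((1−f)δ)/sin δ ≈ 0.326, b = sin(fδ)/sin δ ≈ 0.674.
p = a·p₁ + b·p₂ ≈ (-0.414, -0.688, 0.595); φ = arcsin(p_z) ≈ 36.54°, λ = atan2(p_y, p_x) ≈ -121.05°.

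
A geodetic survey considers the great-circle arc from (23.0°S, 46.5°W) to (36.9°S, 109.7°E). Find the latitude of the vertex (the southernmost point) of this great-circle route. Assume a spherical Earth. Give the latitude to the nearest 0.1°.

The great circle lies in the plane with unit normal n̂ = (p₁ × p₂)/|p₁ × p₂|.
Here n̂_z ≈ +0.331; the vertex latitude is φ_max = arccos|n̂_z| ≈ 70.7°.
Check via Clairaut: cos φ_max = |cos φ₁| · sin C = cos(23.0°)·sin(159.0°) ≈ 0.331, again giving ≈ 70.7°.

≈ 70.7°S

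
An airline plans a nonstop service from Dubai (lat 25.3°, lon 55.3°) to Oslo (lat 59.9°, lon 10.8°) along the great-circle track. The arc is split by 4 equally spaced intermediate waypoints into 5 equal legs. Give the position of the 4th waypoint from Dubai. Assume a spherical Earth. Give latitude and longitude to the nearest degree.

≈ lat 55°, lon 25°

Convert each endpoint to a unit vector on the sphere (x = cos φ cos λ, y = cos φ sin λ, z = sin φ).
The central angle between the endpoints is δ = arccos(p₁·p₂) ≈ 0.805 rad (46.1°).
Interpolate at f = 4/5 with slerp weights a = sin((1−f)δ)/sin δ ≈ 0.222, b = sin(fδ)/sin δ ≈ 0.833.
p = a·p₁ + b·p₂ ≈ (0.525, 0.244, 0.816); φ = arcsin(p_z) ≈ 54.65°, λ = atan2(p_y, p_x) ≈ 24.90°.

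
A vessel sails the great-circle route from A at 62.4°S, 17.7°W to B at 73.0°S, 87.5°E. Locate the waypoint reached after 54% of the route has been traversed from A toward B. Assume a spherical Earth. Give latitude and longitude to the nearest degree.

Convert each endpoint to a unit vector on the sphere (x = cos φ cos λ, y = cos φ sin λ, z = sin φ).
The central angle between the endpoints is δ = arccos(p₁·p₂) ≈ 0.623 rad (35.7°).
Interpolate at f = 0.54 with slerp weights a = sin((1−f)δ)/sin δ ≈ 0.484, b = sin(fδ)/sin δ ≈ 0.566.
p = a·p₁ + b·p₂ ≈ (0.221, 0.097, -0.970); φ = arcsin(p_z) ≈ -76.03°, λ = atan2(p_y, p_x) ≈ 23.70°.

≈ 76°S, 24°E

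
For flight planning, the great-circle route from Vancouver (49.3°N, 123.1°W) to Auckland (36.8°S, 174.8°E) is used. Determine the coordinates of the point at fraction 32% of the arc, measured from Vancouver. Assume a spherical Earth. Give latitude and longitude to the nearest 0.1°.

Convert each endpoint to a unit vector on the sphere (x = cos φ cos λ, y = cos φ sin λ, z = sin φ).
The central angle between the endpoints is δ = arccos(p₁·p₂) ≈ 1.782 rad (102.1°).
Interpolate at f = 0.32 with slerp weights a = sin((1−f)δ)/sin δ ≈ 0.958, b = sin(fδ)/sin δ ≈ 0.552.
p = a·p₁ + b·p₂ ≈ (-0.781, -0.483, 0.395); φ = arcsin(p_z) ≈ 23.28°, λ = atan2(p_y, p_x) ≈ -148.27°.

≈ (23.3°N, 148.3°W)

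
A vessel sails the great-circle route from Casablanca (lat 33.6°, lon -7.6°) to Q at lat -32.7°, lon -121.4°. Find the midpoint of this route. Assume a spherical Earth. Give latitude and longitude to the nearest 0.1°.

≈ lat 0.8°, lon -65.0°

The haversine formula gives a central angle δ ≈ 2.192 rad (125.6°) between the endpoints.
Interpolate at f = 1/2 with slerp weights a = sin((1−f)δ)/sin δ ≈ 1.093, b = sin(fδ)/sin δ ≈ 1.093.
p = a·p₁ + b·p₂ ≈ (0.423, -0.906, 0.014); φ = arcsin(p_z) ≈ 0.82°, λ = atan2(p_y, p_x) ≈ -64.95°.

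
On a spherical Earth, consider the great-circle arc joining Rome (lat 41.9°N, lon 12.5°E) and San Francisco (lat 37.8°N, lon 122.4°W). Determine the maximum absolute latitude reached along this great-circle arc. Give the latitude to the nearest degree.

The great circle lies in the plane with unit normal n̂ = (p₁ × p₂)/|p₁ × p₂|.
Here n̂_z ≈ -0.417; the vertex latitude is φ_max = arccos|n̂_z| ≈ 65.4°.

≈ 65°N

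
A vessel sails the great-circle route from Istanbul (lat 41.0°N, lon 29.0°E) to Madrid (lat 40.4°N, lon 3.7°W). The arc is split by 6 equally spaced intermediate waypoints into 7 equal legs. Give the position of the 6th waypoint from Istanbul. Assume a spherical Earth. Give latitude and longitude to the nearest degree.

The haversine formula gives a central angle δ ≈ 0.430 rad (24.7°) between the endpoints.
Interpolate at f = 6/7 with slerp weights a = sin((1−f)δ)/sin δ ≈ 0.147, b = sin(fδ)/sin δ ≈ 0.864.
p = a·p₁ + b·p₂ ≈ (0.754, 0.011, 0.657); φ = arcsin(p_z) ≈ 41.05°, λ = atan2(p_y, p_x) ≈ 0.87°.

≈ lat 41°N, lon 1°E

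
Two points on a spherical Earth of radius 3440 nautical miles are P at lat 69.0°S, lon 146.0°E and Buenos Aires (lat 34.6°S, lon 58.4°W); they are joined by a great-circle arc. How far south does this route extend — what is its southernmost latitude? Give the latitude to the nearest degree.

The great circle lies in the plane with unit normal n̂ = (p₁ × p₂)/|p₁ × p₂|.
Here n̂_z ≈ +0.126; the vertex latitude is φ_max = arccos|n̂_z| ≈ 82.7°.

≈ 83°S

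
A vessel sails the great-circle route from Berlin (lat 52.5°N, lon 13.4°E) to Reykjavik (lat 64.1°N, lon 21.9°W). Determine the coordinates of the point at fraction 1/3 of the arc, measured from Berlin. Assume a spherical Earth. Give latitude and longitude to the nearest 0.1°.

≈ lat 57.4°N, lon 4.2°E

Convert each endpoint to a unit vector on the sphere (x = cos φ cos λ, y = cos φ sin λ, z = sin φ).
The central angle between the endpoints is δ = arccos(p₁·p₂) ≈ 0.375 rad (21.5°).
Interpolate at f = 1/3 with slerp weights a = sin((1−f)δ)/sin δ ≈ 0.675, b = sin(fδ)/sin δ ≈ 0.340.
p = a·p₁ + b·p₂ ≈ (0.538, 0.040, 0.842); φ = arcsin(p_z) ≈ 57.36°, λ = atan2(p_y, p_x) ≈ 4.24°.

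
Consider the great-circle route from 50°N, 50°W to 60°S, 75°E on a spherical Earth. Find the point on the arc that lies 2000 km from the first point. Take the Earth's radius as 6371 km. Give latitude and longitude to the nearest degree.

From cos δ = sin φ₁ sin φ₂ + cos φ₁ cos φ₂ cos Δλ, the central angle is δ ≈ 2.583 rad (148.0°). The total great-circle distance is δ·R ≈ 2.583 × 6371 ≈ 16453 km, so the target fraction is f = 2000/16453 ≈ 0.122.
Interpolate at f ≈ 0.122 with slerp weights a = sin((1−f)δ)/sin δ ≈ 1.445, b = sin(fδ)/sin δ ≈ 0.582.
p = a·p₁ + b·p₂ ≈ (0.672, -0.430, 0.602); φ = arcsin(p_z) ≈ 37.05°, λ = atan2(p_y, p_x) ≈ -32.62°.

≈ 37°N, 33°W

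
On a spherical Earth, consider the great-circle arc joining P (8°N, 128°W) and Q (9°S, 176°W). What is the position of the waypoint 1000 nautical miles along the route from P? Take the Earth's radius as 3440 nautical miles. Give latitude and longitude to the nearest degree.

≈ (2°N, 144°W)

Write both endpoints as unit vectors p₁, p₂ with components (cos φ cos λ, cos φ sin λ, sin φ).
The central angle between the endpoints is δ = arccos(p₁·p₂) ≈ 0.886 rad (50.8°). The total great-circle distance is δ·R ≈ 0.886 × 3440 ≈ 3047 nmi, so the target fraction is f = 1000/3047 ≈ 0.328.
Interpolate at f ≈ 0.328 with slerp weights a = sin((1−f)δ)/sin δ ≈ 0.724, b = sin(fδ)/sin δ ≈ 0.370.
p = a·p₁ + b·p₂ ≈ (-0.806, -0.590, 0.043); φ = arcsin(p_z) ≈ 2.46°, λ = atan2(p_y, p_x) ≈ -143.78°.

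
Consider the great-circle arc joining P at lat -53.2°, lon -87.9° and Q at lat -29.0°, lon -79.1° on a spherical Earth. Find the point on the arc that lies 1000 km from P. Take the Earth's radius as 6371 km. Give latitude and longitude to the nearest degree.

≈ lat -45°, lon -84°

Convert each endpoint to a unit vector on the sphere (x = cos φ cos λ, y = cos φ sin λ, z = sin φ).
The central angle between the endpoints is δ = arccos(p₁·p₂) ≈ 0.437 rad (25.0°). The total great-circle distance is δ·R ≈ 0.437 × 6371 ≈ 2785 km, so the target fraction is f = 1000/2785 ≈ 0.359.
Interpolate at f ≈ 0.359 with slerp weights a = sin((1−f)δ)/sin δ ≈ 0.653, b = sin(fδ)/sin δ ≈ 0.369.
p = a·p₁ + b·p₂ ≈ (0.075, -0.708, -0.702); φ = arcsin(p_z) ≈ -44.59°, λ = atan2(p_y, p_x) ≈ -83.92°.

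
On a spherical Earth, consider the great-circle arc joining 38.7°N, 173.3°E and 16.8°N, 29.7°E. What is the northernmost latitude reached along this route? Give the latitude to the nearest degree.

≈ 61°N

The great circle lies in the plane with unit normal n̂ = (p₁ × p₂)/|p₁ × p₂|.
Here n̂_z ≈ -0.489; the vertex latitude is φ_max = arccos|n̂_z| ≈ 60.7°.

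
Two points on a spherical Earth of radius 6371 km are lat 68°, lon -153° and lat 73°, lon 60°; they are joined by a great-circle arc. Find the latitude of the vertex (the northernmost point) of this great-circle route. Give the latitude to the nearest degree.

≈ 84°

The great circle lies in the plane with unit normal n̂ = (p₁ × p₂)/|p₁ × p₂|.
Here n̂_z ≈ -0.098; the vertex latitude is φ_max = arccos|n̂_z| ≈ 84.4°.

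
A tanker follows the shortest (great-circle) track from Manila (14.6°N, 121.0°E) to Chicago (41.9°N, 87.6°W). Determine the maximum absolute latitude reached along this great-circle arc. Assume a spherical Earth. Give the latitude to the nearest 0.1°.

The great circle lies in the plane with unit normal n̂ = (p₁ × p₂)/|p₁ × p₂|.
Here n̂_z ≈ +0.389; the vertex latitude is φ_max = arccos|n̂_z| ≈ 67.1°.
Check via Clairaut: cos φ_max = |cos φ₁| · sin C = cos(14.6°)·sin(23.7°) ≈ 0.389, again giving ≈ 67.1°.

≈ 67.1°N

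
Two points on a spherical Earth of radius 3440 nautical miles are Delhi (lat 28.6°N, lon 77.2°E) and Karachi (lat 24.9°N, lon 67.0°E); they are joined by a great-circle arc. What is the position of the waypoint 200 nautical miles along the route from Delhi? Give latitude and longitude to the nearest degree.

≈ lat 27°N, lon 74°E

Write both endpoints as unit vectors p₁, p₂ with components (cos φ cos λ, cos φ sin λ, sin φ).
The central angle between the endpoints is δ = arccos(p₁·p₂) ≈ 0.172 rad (9.8°). The total great-circle distance is δ·R ≈ 0.172 × 3440 ≈ 590 nmi, so the target fraction is f = 200/590 ≈ 0.339.
Interpolate at f ≈ 0.339 with slerp weights a = sin((1−f)δ)/sin δ ≈ 0.663, b = sin(fδ)/sin δ ≈ 0.340.
p = a·p₁ + b·p₂ ≈ (0.250, 0.852, 0.461); φ = arcsin(p_z) ≈ 27.43°, λ = atan2(p_y, p_x) ≈ 73.67°.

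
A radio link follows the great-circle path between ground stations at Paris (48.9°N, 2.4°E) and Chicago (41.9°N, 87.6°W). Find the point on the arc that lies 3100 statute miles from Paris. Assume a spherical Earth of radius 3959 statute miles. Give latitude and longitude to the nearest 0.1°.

≈ 50.3°N, 69.7°W

The haversine formula gives a central angle δ ≈ 1.043 rad (59.8°) between the endpoints. The total great-circle distance is δ·R ≈ 1.043 × 3959 ≈ 4131 mi, so the target fraction is f = 3100/4131 ≈ 0.750.
Interpolate at f ≈ 0.750 with slerp weights a = sin((1−f)δ)/sin δ ≈ 0.298, b = sin(fδ)/sin δ ≈ 0.816.
p = a·p₁ + b·p₂ ≈ (0.221, -0.599, 0.770); φ = arcsin(p_z) ≈ 50.33°, λ = atan2(p_y, p_x) ≈ -69.73°.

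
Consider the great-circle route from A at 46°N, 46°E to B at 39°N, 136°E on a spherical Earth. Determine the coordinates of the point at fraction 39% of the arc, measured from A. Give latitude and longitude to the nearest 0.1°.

≈ 52.7°N, 82.8°E

Write both endpoints as unit vectors p₁, p₂ with components (cos φ cos λ, cos φ sin λ, sin φ).
The central angle between the endpoints is δ = arccos(p₁·p₂) ≈ 1.101 rad (63.1°).
Interpolate at f = 0.39 with slerp weights a = sin((1−f)δ)/sin δ ≈ 0.698, b = sin(fδ)/sin δ ≈ 0.467.
p = a·p₁ + b·p₂ ≈ (0.076, 0.601, 0.796); φ = arcsin(p_z) ≈ 52.73°, λ = atan2(p_y, p_x) ≈ 82.81°.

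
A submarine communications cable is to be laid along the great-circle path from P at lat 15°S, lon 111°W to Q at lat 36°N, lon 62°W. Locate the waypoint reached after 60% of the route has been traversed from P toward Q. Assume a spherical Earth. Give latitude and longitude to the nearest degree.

Convert each endpoint to a unit vector on the sphere (x = cos φ cos λ, y = cos φ sin λ, z = sin φ).
The central angle between the endpoints is δ = arccos(p₁·p₂) ≈ 1.202 rad (68.9°).
Interpolate at f = 0.60 with slerp weights a = sin((1−f)δ)/sin δ ≈ 0.496, b = sin(fδ)/sin δ ≈ 0.708.
p = a·p₁ + b·p₂ ≈ (0.097, -0.953, 0.288); φ = arcsin(p_z) ≈ 16.72°, λ = atan2(p_y, p_x) ≈ -84.17°.

≈ lat 17°N, lon 84°W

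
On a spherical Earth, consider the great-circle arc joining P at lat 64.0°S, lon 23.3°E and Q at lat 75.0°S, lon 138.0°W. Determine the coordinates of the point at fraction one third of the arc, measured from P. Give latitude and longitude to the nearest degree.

≈ lat 77°S, lon 16°E

Convert each endpoint to a unit vector on the sphere (x = cos φ cos λ, y = cos φ sin λ, z = sin φ).
The central angle between the endpoints is δ = arccos(p₁·p₂) ≈ 0.706 rad (40.5°).
Interpolate at f = 1/3 with slerp weights a = sin((1−f)δ)/sin δ ≈ 0.699, b = sin(fδ)/sin δ ≈ 0.359.
p = a·p₁ + b·p₂ ≈ (0.212, 0.059, -0.975); φ = arcsin(p_z) ≈ -77.27°, λ = atan2(p_y, p_x) ≈ 15.52°.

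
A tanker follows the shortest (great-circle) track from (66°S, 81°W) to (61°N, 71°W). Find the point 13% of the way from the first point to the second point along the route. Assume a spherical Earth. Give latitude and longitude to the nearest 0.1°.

≈ (49.5°S, 78.3°W)

Write both endpoints as unit vectors p₁, p₂ with components (cos φ cos λ, cos φ sin λ, sin φ).
The central angle between the endpoints is δ = arccos(p₁·p₂) ≈ 2.220 rad (127.2°).
Interpolate at f = 0.13 with slerp weights a = sin((1−f)δ)/sin δ ≈ 1.175, b = sin(fδ)/sin δ ≈ 0.357.
p = a·p₁ + b·p₂ ≈ (0.131, -0.636, -0.761); φ = arcsin(p_z) ≈ -49.52°, λ = atan2(p_y, p_x) ≈ -78.34°.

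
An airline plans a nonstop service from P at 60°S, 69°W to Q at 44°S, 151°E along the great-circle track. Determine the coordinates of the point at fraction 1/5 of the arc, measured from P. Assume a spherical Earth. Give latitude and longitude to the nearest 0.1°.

≈ 71.2°S, 90.8°W

The haversine formula gives a central angle δ ≈ 1.239 rad (71.0°) between the endpoints.
Interpolate at f = 1/5 with slerp weights a = sin((1−f)δ)/sin δ ≈ 0.885, b = sin(fδ)/sin δ ≈ 0.259.
p = a·p₁ + b·p₂ ≈ (-0.005, -0.323, -0.947); φ = arcsin(p_z) ≈ -71.18°, λ = atan2(p_y, p_x) ≈ -90.82°.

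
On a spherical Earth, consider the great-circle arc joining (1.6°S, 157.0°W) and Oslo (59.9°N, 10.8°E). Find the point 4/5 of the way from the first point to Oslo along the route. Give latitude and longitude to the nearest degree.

Write both endpoints as unit vectors p₁, p₂ with components (cos φ cos λ, cos φ sin λ, sin φ).
The central angle between the endpoints is δ = arccos(p₁·p₂) ≈ 2.111 rad (120.9°).
Interpolate at f = 4/5 with slerp weights a = sin((1−f)δ)/sin δ ≈ 0.478, b = sin(fδ)/sin δ ≈ 1.158.
p = a·p₁ + b·p₂ ≈ (0.131, -0.078, 0.988); φ = arcsin(p_z) ≈ 81.25°, λ = atan2(p_y, p_x) ≈ -30.74°.

≈ (81°N, 31°W)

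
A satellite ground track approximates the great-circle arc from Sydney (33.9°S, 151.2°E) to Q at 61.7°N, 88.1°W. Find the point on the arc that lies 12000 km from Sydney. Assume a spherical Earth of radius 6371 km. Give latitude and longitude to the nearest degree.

≈ 55°N, 138°W

From cos δ = sin φ₁ sin φ₂ + cos φ₁ cos φ₂ cos Δλ, the central angle is δ ≈ 2.335 rad (133.8°). The total great-circle distance is δ·R ≈ 2.335 × 6371 ≈ 14876 km, so the target fraction is f = 12000/14876 ≈ 0.807.
Interpolate at f ≈ 0.807 with slerp weights a = sin((1−f)δ)/sin δ ≈ 0.604, b = sin(fδ)/sin δ ≈ 1.318.
p = a·p₁ + b·p₂ ≈ (-0.419, -0.383, 0.823); φ = arcsin(p_z) ≈ 55.43°, λ = atan2(p_y, p_x) ≈ -137.57°.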